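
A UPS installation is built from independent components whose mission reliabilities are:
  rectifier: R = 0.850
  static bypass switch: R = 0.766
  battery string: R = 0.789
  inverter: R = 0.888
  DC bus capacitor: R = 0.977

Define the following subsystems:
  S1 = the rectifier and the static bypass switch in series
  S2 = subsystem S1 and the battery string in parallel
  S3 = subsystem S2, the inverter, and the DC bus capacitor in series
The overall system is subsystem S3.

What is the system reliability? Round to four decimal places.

0.8037

Series (rectifier and static bypass switch): 0.850000 × 0.766000 = 0.651100
Parallel ([0.651100] and battery string): 1 − (1 − 0.651100)(1 − 0.789000) = 0.926382
Series ([0.926382], inverter, and DC bus capacitor): 0.926382 × 0.888000 × 0.977000 = 0.8037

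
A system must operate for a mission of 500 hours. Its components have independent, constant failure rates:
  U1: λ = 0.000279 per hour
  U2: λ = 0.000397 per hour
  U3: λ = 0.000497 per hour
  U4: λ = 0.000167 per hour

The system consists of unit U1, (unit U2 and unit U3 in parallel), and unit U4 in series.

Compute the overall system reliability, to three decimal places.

0.768

R(U1) = exp(−0.000279 × 500) = 0.86979
R(U2) = exp(−0.000397 × 500) = 0.81996
R(U3) = exp(−0.000497 × 500) = 0.77997
R(U4) = exp(−0.000167 × 500) = 0.91989
Parallel (U2 and U3): 1 − (1 − 0.81996)(1 − 0.77997) = 0.96039
Series (U1, [0.96039], and U4): 0.86979 × 0.96039 × 0.91989 = 0.768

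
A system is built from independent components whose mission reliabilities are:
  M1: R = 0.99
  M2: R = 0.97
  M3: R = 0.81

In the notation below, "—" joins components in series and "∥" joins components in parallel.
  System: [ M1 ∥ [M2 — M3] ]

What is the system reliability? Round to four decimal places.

Series (M2 and M3): 0.970000 × 0.810000 = 0.785700
Parallel (M1 and [0.785700]): 1 − (1 − 0.990000)(1 − 0.785700) = 0.9979

0.9979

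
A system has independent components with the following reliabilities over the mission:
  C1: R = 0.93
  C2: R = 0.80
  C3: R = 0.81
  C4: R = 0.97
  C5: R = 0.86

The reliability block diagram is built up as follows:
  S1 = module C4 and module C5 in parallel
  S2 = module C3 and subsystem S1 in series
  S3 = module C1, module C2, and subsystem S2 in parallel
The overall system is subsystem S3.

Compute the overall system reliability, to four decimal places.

Parallel (C4 and C5): 1 − (1 − 0.970000)(1 − 0.860000) = 0.995800
Series (C3 and [0.995800]): 0.810000 × 0.995800 = 0.806598
Parallel (C1, C2, and [0.806598]): 1 − (1 − 0.930000)(1 − 0.800000)(1 − 0.806598) = 0.9973

0.9973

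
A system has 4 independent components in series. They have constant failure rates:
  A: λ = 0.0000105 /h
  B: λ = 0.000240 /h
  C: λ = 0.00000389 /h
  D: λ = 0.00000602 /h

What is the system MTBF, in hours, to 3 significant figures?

3840

Series of exponential components: λ_sys = Σ λ_i
λ_sys = 0.0000105 + 0.000240 + 0.00000389 + 0.00000602 = 2.6041e-04 /h
MTBF = 1 / λ_sys = 3840 h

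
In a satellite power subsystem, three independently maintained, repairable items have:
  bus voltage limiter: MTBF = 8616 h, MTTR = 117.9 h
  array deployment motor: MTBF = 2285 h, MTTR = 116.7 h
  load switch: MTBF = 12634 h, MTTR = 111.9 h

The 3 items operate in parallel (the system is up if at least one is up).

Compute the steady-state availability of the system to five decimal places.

0.99999

A(bus voltage limiter) = MTBF/(MTBF+MTTR) = 8616/(8616+117.9) = 0.986501
A(array deployment motor) = MTBF/(MTBF+MTTR) = 2285/(2285+116.7) = 0.951409
A(load switch) = MTBF/(MTBF+MTTR) = 12634/(12634+111.9) = 0.991221
Parallel availability: 1 − (1 − 0.986501)(1 − 0.951409)(1 − 0.991221) = 0.99999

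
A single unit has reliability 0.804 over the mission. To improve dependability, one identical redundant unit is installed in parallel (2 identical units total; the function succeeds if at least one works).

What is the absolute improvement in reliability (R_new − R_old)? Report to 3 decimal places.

0.158

R_before = 0.804
R_after = 1 − (1 − 0.804)^2 = 0.962
ΔR = 0.962 − 0.804 = 0.158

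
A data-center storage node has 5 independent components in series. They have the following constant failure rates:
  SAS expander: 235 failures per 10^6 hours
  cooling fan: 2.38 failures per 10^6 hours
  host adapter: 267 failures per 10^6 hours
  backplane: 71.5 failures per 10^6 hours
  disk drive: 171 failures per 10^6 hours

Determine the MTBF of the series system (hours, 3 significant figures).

Series of exponential components: λ_sys = Σ λ_i
λ_sys = 0.000235 + 0.00000238 + 0.000267 + 0.0000715 + 0.000171 = 7.4688e-04 /h
MTBF = 1 / λ_sys = 1340 h

1340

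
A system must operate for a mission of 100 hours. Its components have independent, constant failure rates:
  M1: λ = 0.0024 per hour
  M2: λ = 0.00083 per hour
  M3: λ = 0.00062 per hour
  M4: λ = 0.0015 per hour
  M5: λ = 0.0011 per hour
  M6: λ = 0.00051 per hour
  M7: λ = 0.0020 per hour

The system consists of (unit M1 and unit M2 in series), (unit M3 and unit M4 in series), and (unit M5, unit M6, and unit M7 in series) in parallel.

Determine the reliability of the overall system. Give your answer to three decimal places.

R(M1) = exp(−0.0024 × 100) = 0.78663
R(M2) = exp(−0.00083 × 100) = 0.92035
R(M3) = exp(−0.00062 × 100) = 0.93988
R(M4) = exp(−0.0015 × 100) = 0.86071
R(M5) = exp(−0.0011 × 100) = 0.89583
R(M6) = exp(−0.00051 × 100) = 0.95028
R(M7) = exp(−0.0020 × 100) = 0.81873
Series (M1 and M2): 0.78663 × 0.92035 = 0.72397
Series (M3 and M4): 0.93988 × 0.86071 = 0.80896
Series (M5, M6, and M7): 0.89583 × 0.95028 × 0.81873 = 0.69698
Parallel ([0.72397], [0.80896], and [0.69698]): 1 − (1 − 0.72397)(1 − 0.80896)(1 − 0.69698) = 0.984

0.984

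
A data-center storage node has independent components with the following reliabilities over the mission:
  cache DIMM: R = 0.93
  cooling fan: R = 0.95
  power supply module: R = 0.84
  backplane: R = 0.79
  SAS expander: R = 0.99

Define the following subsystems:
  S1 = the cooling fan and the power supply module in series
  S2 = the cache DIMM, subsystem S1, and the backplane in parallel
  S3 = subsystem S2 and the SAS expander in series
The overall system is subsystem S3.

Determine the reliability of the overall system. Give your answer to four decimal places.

0.9871

Series (cooling fan and power supply module): 0.950000 × 0.840000 = 0.798000
Parallel (cache DIMM, [0.798000], and backplane): 1 − (1 − 0.930000)(1 − 0.798000)(1 − 0.790000) = 0.997031
Series ([0.997031] and SAS expander): 0.997031 × 0.990000 = 0.9871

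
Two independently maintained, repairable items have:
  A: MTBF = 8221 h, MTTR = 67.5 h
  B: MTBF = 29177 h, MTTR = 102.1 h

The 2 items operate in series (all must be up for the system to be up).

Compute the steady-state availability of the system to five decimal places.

0.98840

A(A) = MTBF/(MTBF+MTTR) = 8221/(8221+67.5) = 0.991856
A(B) = MTBF/(MTBF+MTTR) = 29177/(29177+102.1) = 0.996513
Series availability: 0.991856 × 0.996513 = 0.98840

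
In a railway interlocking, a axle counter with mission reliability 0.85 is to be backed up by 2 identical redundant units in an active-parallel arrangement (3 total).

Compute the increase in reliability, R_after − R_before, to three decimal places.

R_before = 0.85
R_after = 1 − (1 − 0.85)^3 = 0.997
ΔR = 0.997 − 0.85 = 0.147

0.147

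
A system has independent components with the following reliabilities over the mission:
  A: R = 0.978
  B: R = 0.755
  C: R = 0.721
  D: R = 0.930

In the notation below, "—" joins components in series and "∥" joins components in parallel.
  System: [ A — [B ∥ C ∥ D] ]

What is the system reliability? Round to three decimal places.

0.973

Parallel (B, C, and D): 1 − (1 − 0.75500)(1 − 0.72100)(1 − 0.93000) = 0.99522
Series (A and [0.99522]): 0.97800 × 0.99522 = 0.973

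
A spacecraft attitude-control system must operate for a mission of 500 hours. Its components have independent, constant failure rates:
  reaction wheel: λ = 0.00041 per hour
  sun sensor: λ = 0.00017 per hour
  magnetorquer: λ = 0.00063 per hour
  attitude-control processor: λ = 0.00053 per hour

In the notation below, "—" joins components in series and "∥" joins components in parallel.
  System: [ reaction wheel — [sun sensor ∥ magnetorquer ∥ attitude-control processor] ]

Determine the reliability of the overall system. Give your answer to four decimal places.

0.8105

R(reaction wheel) = exp(−0.00041 × 500) = 0.814647
R(sun sensor) = exp(−0.00017 × 500) = 0.918512
R(magnetorquer) = exp(−0.00063 × 500) = 0.729789
R(attitude-control processor) = exp(−0.00053 × 500) = 0.767206
Parallel (sun sensor, magnetorquer, and attitude-control processor): 1 − (1 − 0.918512)(1 − 0.729789)(1 − 0.767206) = 0.994874
Series (reaction wheel and [0.994874]): 0.814647 × 0.994874 = 0.8105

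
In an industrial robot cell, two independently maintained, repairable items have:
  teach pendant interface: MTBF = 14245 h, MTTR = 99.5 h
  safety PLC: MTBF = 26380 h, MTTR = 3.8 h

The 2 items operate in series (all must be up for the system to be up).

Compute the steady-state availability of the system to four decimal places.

0.9929

A(teach pendant interface) = MTBF/(MTBF+MTTR) = 14245/(14245+99.5) = 0.993064
A(safety PLC) = MTBF/(MTBF+MTTR) = 26380/(26380+3.8) = 0.999856
Series availability: 0.993064 × 0.999856 = 0.9929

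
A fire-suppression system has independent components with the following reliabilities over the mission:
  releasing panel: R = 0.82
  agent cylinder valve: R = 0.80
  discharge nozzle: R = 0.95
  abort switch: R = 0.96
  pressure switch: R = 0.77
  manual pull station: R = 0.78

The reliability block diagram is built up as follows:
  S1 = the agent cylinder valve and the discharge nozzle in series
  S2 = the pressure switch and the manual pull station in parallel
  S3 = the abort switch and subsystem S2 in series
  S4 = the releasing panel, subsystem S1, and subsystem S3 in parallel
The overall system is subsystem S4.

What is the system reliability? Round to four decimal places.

Series (agent cylinder valve and discharge nozzle): 0.800000 × 0.950000 = 0.760000
Parallel (pressure switch and manual pull station): 1 − (1 − 0.770000)(1 − 0.780000) = 0.949400
Series (abort switch and [0.949400]): 0.960000 × 0.949400 = 0.911424
Parallel (releasing panel, [0.760000], and [0.911424]): 1 − (1 − 0.820000)(1 − 0.760000)(1 − 0.911424) = 0.9962

0.9962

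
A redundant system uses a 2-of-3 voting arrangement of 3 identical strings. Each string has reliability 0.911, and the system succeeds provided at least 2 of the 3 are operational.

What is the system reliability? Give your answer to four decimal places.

R = Σ_{i=2}^{3} C(3,i) p^i (1−p)^{3−i} with p = 0.911
C(3,2)·0.911^2·0.089^1 = 0.221589
C(3,3)·0.911^3·0.089^0 = 0.756058
Sum = 0.9776

0.9776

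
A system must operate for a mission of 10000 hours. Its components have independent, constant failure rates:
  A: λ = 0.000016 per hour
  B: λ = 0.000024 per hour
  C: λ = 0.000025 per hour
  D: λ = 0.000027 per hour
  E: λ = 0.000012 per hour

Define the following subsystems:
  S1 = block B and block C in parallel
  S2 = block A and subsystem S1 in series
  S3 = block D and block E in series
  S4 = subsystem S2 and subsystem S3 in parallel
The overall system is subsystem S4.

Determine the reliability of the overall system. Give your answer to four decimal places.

R(A) = exp(−0.000016 × 10000) = 0.852144
R(B) = exp(−0.000024 × 10000) = 0.786628
R(C) = exp(−0.000025 × 10000) = 0.778801
R(D) = exp(−0.000027 × 10000) = 0.763379
R(E) = exp(−0.000012 × 10000) = 0.886920
Parallel (B and C): 1 − (1 − 0.786628)(1 − 0.778801) = 0.952802
Series (A and [0.952802]): 0.852144 × 0.952802 = 0.811925
Series (D and E): 0.763379 × 0.886920 = 0.677056
Parallel ([0.811925] and [0.677056]): 1 − (1 − 0.811925)(1 − 0.677056) = 0.9393

0.9393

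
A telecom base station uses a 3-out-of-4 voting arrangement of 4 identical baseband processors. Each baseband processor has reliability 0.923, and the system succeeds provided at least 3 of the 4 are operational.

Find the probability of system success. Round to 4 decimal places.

R = Σ_{i=3}^{4} C(4,i) p^i (1−p)^{4−i} with p = 0.923
C(4,3)·0.923^3·0.077^1 = 0.242190
C(4,4)·0.923^4·0.077^0 = 0.725783
Sum = 0.9680

0.9680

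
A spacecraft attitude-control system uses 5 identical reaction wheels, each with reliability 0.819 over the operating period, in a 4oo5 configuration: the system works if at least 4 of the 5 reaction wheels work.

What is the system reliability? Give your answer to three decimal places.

0.776

R = Σ_{i=4}^{5} C(5,i) p^i (1−p)^{5−i} with p = 0.819
C(5,4)·0.819^4·0.181^1 = 0.40718
C(5,5)·0.819^5·0.181^0 = 0.36848
Sum = 0.776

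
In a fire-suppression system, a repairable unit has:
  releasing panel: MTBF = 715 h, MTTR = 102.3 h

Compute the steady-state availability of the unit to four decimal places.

A(releasing panel) = MTBF/(MTBF+MTTR) = 715/(715+102.3) = 0.8748

0.8748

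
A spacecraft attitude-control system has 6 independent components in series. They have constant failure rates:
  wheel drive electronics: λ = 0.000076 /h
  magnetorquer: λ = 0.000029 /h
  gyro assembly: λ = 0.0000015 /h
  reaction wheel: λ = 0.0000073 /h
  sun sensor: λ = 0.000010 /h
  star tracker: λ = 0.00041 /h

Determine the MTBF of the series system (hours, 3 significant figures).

1870

Series of exponential components: λ_sys = Σ λ_i
λ_sys = 0.000076 + 0.000029 + 0.0000015 + 0.0000073 + 0.000010 + 0.00041 = 5.3380e-04 /h
MTBF = 1 / λ_sys = 1870 h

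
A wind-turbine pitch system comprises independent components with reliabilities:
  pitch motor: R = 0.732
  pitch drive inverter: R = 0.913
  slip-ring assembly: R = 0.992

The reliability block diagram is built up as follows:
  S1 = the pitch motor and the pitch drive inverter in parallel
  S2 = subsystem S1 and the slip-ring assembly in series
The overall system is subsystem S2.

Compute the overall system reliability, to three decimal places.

0.969

Parallel (pitch motor and pitch drive inverter): 1 − (1 − 0.73200)(1 − 0.91300) = 0.97668
Series ([0.97668] and slip-ring assembly): 0.97668 × 0.99200 = 0.969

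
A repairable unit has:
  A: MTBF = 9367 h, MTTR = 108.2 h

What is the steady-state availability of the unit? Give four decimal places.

A(A) = MTBF/(MTBF+MTTR) = 9367/(9367+108.2) = 0.9886

0.9886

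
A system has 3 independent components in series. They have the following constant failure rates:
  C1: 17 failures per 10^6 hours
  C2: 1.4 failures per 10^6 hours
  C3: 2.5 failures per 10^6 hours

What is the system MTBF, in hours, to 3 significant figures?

Series of exponential components: λ_sys = Σ λ_i
λ_sys = 0.000017 + 0.0000014 + 0.0000025 = 2.0900e-05 /h
MTBF = 1 / λ_sys = 47800 h

47800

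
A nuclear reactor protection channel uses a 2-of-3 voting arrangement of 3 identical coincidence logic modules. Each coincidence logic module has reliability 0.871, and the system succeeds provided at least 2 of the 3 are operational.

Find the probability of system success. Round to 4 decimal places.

0.9544

R = Σ_{i=2}^{3} C(3,i) p^i (1−p)^{3−i} with p = 0.871
C(3,2)·0.871^2·0.129^1 = 0.293594
C(3,3)·0.871^3·0.129^0 = 0.660776
Sum = 0.9544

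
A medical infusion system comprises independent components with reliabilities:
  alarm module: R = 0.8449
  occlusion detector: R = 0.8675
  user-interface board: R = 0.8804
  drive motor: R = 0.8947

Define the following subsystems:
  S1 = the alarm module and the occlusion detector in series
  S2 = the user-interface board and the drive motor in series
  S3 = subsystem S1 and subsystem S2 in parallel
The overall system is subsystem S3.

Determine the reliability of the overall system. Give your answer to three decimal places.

0.943

Series (alarm module and occlusion detector): 0.84490 × 0.86750 = 0.73295
Series (user-interface board and drive motor): 0.88040 × 0.89470 = 0.78769
Parallel ([0.73295] and [0.78769]): 1 − (1 − 0.73295)(1 − 0.78769) = 0.943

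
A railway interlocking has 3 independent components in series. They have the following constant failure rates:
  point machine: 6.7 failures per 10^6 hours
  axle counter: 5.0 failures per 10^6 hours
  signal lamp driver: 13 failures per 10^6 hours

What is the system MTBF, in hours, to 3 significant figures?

40500

Series of exponential components: λ_sys = Σ λ_i
λ_sys = 0.0000067 + 0.0000050 + 0.000013 = 2.4700e-05 /h
MTBF = 1 / λ_sys = 40500 h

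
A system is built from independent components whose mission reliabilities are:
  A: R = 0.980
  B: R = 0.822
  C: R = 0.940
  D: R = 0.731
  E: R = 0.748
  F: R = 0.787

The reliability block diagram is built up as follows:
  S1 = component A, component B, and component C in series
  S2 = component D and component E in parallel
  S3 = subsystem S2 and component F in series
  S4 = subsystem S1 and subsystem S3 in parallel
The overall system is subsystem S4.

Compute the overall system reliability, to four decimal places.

Series (A, B, and C): 0.980000 × 0.822000 × 0.940000 = 0.757226
Parallel (D and E): 1 − (1 − 0.731000)(1 − 0.748000) = 0.932212
Series ([0.932212] and F): 0.932212 × 0.787000 = 0.733651
Parallel ([0.757226] and [0.733651]): 1 − (1 − 0.757226)(1 − 0.733651) = 0.9353

0.9353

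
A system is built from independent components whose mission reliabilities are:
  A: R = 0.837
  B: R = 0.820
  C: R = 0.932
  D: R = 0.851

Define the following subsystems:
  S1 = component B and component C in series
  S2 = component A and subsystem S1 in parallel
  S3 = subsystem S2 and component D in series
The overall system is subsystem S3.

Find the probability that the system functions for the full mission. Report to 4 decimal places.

0.8183

Series (B and C): 0.820000 × 0.932000 = 0.764240
Parallel (A and [0.764240]): 1 − (1 − 0.837000)(1 − 0.764240) = 0.961571
Series ([0.961571] and D): 0.961571 × 0.851000 = 0.8183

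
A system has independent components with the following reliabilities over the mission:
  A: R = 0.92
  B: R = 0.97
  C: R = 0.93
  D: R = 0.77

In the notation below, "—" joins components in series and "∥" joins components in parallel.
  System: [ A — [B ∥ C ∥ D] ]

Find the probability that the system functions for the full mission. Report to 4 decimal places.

Parallel (B, C, and D): 1 − (1 − 0.970000)(1 − 0.930000)(1 − 0.770000) = 0.999517
Series (A and [0.999517]): 0.920000 × 0.999517 = 0.9196

0.9196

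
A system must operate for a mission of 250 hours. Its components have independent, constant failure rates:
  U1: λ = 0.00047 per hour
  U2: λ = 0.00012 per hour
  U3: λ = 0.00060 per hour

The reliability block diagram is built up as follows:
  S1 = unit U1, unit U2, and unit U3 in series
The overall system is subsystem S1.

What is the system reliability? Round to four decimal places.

0.7427

R(U1) = exp(−0.00047 × 250) = 0.889141
R(U2) = exp(−0.00012 × 250) = 0.970446
R(U3) = exp(−0.00060 × 250) = 0.860708
Series (U1, U2, and U3): 0.889141 × 0.970446 × 0.860708 = 0.7427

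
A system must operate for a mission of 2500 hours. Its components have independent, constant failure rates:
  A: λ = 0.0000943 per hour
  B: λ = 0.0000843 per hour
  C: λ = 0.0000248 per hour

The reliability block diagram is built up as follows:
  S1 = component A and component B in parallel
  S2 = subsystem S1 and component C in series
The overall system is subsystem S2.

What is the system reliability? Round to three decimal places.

R(A) = exp(−0.0000943 × 2500) = 0.78998
R(B) = exp(−0.0000843 × 2500) = 0.80998
R(C) = exp(−0.0000248 × 2500) = 0.93988
Parallel (A and B): 1 − (1 − 0.78998)(1 − 0.80998) = 0.96009
Series ([0.96009] and C): 0.96009 × 0.93988 = 0.902

0.902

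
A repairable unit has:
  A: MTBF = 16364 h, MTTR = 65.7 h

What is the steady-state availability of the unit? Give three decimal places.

0.996

A(A) = MTBF/(MTBF+MTTR) = 16364/(16364+65.7) = 0.996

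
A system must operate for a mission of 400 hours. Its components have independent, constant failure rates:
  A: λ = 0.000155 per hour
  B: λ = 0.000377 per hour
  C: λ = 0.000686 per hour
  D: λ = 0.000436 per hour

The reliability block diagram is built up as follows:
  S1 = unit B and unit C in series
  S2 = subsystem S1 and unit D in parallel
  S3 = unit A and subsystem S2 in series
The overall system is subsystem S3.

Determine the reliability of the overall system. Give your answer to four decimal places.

R(A) = exp(−0.000155 × 400) = 0.939883
R(B) = exp(−0.000377 × 400) = 0.860020
R(C) = exp(−0.000686 × 400) = 0.760028
R(D) = exp(−0.000436 × 400) = 0.839961
Series (B and C): 0.860020 × 0.760028 = 0.653639
Parallel ([0.653639] and D): 1 − (1 − 0.653639)(1 − 0.839961) = 0.944569
Series (A and [0.944569]): 0.939883 × 0.944569 = 0.8878

0.8878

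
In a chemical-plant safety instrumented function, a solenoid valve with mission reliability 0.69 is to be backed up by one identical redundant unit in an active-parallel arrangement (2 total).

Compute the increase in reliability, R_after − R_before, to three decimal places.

0.214

R_before = 0.69
R_after = 1 − (1 − 0.69)^2 = 0.904
ΔR = 0.904 − 0.69 = 0.214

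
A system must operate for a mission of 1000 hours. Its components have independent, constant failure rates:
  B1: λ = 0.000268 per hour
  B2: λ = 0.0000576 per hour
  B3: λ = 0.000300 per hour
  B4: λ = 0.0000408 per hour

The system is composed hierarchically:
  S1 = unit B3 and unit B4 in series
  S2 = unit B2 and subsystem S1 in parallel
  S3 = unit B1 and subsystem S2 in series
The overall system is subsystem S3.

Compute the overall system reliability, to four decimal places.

0.7525

R(B1) = exp(−0.000268 × 1000) = 0.764908
R(B2) = exp(−0.0000576 × 1000) = 0.944027
R(B3) = exp(−0.000300 × 1000) = 0.740818
R(B4) = exp(−0.0000408 × 1000) = 0.960021
Series (B3 and B4): 0.740818 × 0.960021 = 0.711201
Parallel (B2 and [0.711201]): 1 − (1 − 0.944027)(1 − 0.711201) = 0.983835
Series (B1 and [0.983835]): 0.764908 × 0.983835 = 0.7525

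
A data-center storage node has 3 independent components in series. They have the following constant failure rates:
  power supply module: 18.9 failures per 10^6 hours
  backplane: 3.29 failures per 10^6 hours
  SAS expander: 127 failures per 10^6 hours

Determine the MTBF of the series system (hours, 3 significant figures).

Series of exponential components: λ_sys = Σ λ_i
λ_sys = 0.0000189 + 0.00000329 + 0.000127 = 1.4919e-04 /h
MTBF = 1 / λ_sys = 6700 h

6700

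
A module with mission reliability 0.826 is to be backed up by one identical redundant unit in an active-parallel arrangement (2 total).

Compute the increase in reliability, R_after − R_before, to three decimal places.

0.144

R_before = 0.826
R_after = 1 − (1 − 0.826)^2 = 0.970
ΔR = 0.970 − 0.826 = 0.144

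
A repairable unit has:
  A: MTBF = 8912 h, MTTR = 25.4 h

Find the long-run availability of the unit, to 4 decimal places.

0.9972

A(A) = MTBF/(MTBF+MTTR) = 8912/(8912+25.4) = 0.9972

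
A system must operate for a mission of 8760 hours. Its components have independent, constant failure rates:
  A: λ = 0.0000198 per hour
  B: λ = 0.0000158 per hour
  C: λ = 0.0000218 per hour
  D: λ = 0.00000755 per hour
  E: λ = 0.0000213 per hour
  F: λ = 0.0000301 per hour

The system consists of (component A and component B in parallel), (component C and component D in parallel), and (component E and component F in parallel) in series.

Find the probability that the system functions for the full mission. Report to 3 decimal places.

R(A) = exp(−0.0000198 × 8760) = 0.84076
R(B) = exp(−0.0000158 × 8760) = 0.87074
R(C) = exp(−0.0000218 × 8760) = 0.82616
R(D) = exp(−0.00000755 × 8760) = 0.93600
R(E) = exp(−0.0000213 × 8760) = 0.82979
R(F) = exp(−0.0000301 × 8760) = 0.76822
Parallel (A and B): 1 − (1 − 0.84076)(1 − 0.87074) = 0.97942
Parallel (C and D): 1 − (1 − 0.82616)(1 − 0.93600) = 0.98887
Parallel (E and F): 1 − (1 − 0.82979)(1 − 0.76822) = 0.96055
Series ([0.97942], [0.98887], and [0.96055]): 0.97942 × 0.98887 × 0.96055 = 0.930

0.930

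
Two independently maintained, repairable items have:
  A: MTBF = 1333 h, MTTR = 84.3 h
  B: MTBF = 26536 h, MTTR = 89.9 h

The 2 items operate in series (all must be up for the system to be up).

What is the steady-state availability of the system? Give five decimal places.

A(A) = MTBF/(MTBF+MTTR) = 1333/(1333+84.3) = 0.940521
A(B) = MTBF/(MTBF+MTTR) = 26536/(26536+89.9) = 0.996624
Series availability: 0.940521 × 0.996624 = 0.93735

0.93735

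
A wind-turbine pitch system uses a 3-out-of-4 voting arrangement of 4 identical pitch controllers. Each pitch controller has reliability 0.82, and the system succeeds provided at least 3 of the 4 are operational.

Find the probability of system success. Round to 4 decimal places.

0.8491

R = Σ_{i=3}^{4} C(4,i) p^i (1−p)^{4−i} with p = 0.82
C(4,3)·0.82^3·0.18^1 = 0.396985
C(4,4)·0.82^4·0.18^0 = 0.452122
Sum = 0.8491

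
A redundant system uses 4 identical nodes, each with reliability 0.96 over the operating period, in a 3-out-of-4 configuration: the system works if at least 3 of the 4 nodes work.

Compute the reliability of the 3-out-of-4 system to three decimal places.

0.991

R = Σ_{i=3}^{4} C(4,i) p^i (1−p)^{4−i} with p = 0.96
C(4,3)·0.96^3·0.04^1 = 0.14156
C(4,4)·0.96^4·0.04^0 = 0.84935
Sum = 0.991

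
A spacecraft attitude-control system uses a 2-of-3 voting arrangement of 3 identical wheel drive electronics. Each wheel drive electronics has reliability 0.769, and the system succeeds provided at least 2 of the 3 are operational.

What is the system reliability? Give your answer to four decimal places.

R = Σ_{i=2}^{3} C(3,i) p^i (1−p)^{3−i} with p = 0.769
C(3,2)·0.769^2·0.231^1 = 0.409813
C(3,3)·0.769^3·0.231^0 = 0.454757
Sum = 0.8646

0.8646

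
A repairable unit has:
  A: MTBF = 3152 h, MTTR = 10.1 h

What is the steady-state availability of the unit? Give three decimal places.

A(A) = MTBF/(MTBF+MTTR) = 3152/(3152+10.1) = 0.997

0.997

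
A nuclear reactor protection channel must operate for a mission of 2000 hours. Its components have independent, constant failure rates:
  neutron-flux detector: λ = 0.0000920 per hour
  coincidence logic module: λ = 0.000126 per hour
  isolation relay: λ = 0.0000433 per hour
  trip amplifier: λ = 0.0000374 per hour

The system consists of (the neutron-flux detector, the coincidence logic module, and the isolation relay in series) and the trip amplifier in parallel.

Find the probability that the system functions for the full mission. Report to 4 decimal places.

0.9707

R(neutron-flux detector) = exp(−0.0000920 × 2000) = 0.831936
R(coincidence logic module) = exp(−0.000126 × 2000) = 0.777245
R(isolation relay) = exp(−0.0000433 × 2000) = 0.917044
R(trip amplifier) = exp(−0.0000374 × 2000) = 0.927929
Series (neutron-flux detector, coincidence logic module, and isolation relay): 0.831936 × 0.777245 × 0.917044 = 0.592977
Parallel ([0.592977] and trip amplifier): 1 − (1 − 0.592977)(1 − 0.927929) = 0.9707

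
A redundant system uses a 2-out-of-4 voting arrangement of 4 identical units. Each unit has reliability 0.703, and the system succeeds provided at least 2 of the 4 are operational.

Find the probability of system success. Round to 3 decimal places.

R = Σ_{i=2}^{4} C(4,i) p^i (1−p)^{4−i} with p = 0.703
C(4,2)·0.703^2·0.297^2 = 0.26156
C(4,3)·0.703^3·0.297^1 = 0.41275
C(4,4)·0.703^4·0.297^0 = 0.24424
Sum = 0.919

0.919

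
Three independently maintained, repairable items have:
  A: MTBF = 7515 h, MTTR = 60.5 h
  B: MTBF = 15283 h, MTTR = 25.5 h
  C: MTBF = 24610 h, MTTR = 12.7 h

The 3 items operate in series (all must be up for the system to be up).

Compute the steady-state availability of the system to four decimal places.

0.9899

A(A) = MTBF/(MTBF+MTTR) = 7515/(7515+60.5) = 0.992014
A(B) = MTBF/(MTBF+MTTR) = 15283/(15283+25.5) = 0.998334
A(C) = MTBF/(MTBF+MTTR) = 24610/(24610+12.7) = 0.999484
Series availability: 0.992014 × 0.998334 × 0.999484 = 0.9899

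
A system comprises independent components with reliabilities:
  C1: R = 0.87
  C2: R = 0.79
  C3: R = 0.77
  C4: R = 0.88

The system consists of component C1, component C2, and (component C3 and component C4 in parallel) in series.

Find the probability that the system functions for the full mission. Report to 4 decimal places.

Parallel (C3 and C4): 1 − (1 − 0.770000)(1 − 0.880000) = 0.972400
Series (C1, C2, and [0.972400]): 0.870000 × 0.790000 × 0.972400 = 0.6683

0.6683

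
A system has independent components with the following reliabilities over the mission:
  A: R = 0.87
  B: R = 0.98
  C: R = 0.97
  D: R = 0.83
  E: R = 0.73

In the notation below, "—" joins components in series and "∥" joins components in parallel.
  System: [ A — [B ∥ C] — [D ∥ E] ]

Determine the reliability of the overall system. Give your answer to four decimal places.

Parallel (B and C): 1 − (1 − 0.980000)(1 − 0.970000) = 0.999400
Parallel (D and E): 1 − (1 − 0.830000)(1 − 0.730000) = 0.954100
Series (A, [0.999400], and [0.954100]): 0.870000 × 0.999400 × 0.954100 = 0.8296

0.8296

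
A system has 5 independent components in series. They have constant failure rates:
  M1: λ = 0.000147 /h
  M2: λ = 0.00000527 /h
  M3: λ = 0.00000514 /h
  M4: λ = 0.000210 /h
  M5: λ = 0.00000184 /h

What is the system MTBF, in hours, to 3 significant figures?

Series of exponential components: λ_sys = Σ λ_i
λ_sys = 0.000147 + 0.00000527 + 0.00000514 + 0.000210 + 0.00000184 = 3.6925e-04 /h
MTBF = 1 / λ_sys = 2710 h

2710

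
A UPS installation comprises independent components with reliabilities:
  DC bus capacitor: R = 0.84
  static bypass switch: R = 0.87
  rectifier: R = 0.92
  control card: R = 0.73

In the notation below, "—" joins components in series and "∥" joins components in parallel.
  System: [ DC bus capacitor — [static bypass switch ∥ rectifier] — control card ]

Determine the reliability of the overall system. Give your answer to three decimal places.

0.607

Parallel (static bypass switch and rectifier): 1 − (1 − 0.87000)(1 − 0.92000) = 0.98960
Series (DC bus capacitor, [0.98960], and control card): 0.84000 × 0.98960 × 0.73000 = 0.607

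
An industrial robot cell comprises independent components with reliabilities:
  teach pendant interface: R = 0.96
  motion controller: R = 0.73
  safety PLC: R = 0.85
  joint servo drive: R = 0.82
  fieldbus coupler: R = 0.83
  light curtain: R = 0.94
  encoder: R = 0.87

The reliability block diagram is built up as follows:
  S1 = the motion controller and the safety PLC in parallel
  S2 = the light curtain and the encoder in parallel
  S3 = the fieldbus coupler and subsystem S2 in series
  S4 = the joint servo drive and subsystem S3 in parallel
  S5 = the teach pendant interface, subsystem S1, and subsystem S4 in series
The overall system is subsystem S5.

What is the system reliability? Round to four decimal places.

Parallel (motion controller and safety PLC): 1 − (1 − 0.730000)(1 − 0.850000) = 0.959500
Parallel (light curtain and encoder): 1 − (1 − 0.940000)(1 − 0.870000) = 0.992200
Series (fieldbus coupler and [0.992200]): 0.830000 × 0.992200 = 0.823526
Parallel (joint servo drive and [0.823526]): 1 − (1 − 0.820000)(1 − 0.823526) = 0.968235
Series (teach pendant interface, [0.959500], and [0.968235]): 0.960000 × 0.959500 × 0.968235 = 0.8919

0.8919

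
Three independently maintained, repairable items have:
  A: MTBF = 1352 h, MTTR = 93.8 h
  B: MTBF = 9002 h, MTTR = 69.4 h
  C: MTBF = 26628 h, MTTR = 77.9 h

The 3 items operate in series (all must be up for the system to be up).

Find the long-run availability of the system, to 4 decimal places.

A(A) = MTBF/(MTBF+MTTR) = 1352/(1352+93.8) = 0.935122
A(B) = MTBF/(MTBF+MTTR) = 9002/(9002+69.4) = 0.992350
A(C) = MTBF/(MTBF+MTTR) = 26628/(26628+77.9) = 0.997083
Series availability: 0.935122 × 0.992350 × 0.997083 = 0.9253

0.9253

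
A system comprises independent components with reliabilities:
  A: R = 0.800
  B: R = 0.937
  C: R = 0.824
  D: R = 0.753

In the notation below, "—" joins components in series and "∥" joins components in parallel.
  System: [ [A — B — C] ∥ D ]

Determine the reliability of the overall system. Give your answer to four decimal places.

Series (A, B, and C): 0.800000 × 0.937000 × 0.824000 = 0.617670
Parallel ([0.617670] and D): 1 − (1 − 0.617670)(1 − 0.753000) = 0.9056

0.9056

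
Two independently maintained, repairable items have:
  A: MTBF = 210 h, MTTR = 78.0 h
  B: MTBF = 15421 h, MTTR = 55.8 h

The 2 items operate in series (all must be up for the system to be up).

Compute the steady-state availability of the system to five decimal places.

0.72654

A(A) = MTBF/(MTBF+MTTR) = 210/(210+78.0) = 0.729167
A(B) = MTBF/(MTBF+MTTR) = 15421/(15421+55.8) = 0.996395
Series availability: 0.729167 × 0.996395 = 0.72654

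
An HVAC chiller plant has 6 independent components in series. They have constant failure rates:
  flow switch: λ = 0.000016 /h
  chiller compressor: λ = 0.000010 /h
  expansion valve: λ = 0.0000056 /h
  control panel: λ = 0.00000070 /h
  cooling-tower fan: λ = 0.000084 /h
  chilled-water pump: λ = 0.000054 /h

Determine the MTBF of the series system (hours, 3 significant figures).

5870

Series of exponential components: λ_sys = Σ λ_i
λ_sys = 0.000016 + 0.000010 + 0.0000056 + 0.00000070 + 0.000084 + 0.000054 = 1.7030e-04 /h
MTBF = 1 / λ_sys = 5870 h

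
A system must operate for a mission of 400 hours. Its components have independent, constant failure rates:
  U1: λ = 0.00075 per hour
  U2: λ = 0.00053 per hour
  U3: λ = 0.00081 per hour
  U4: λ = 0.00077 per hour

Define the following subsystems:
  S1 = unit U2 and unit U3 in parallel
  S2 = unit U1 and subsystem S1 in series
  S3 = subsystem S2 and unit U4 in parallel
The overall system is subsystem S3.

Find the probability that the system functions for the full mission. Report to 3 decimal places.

R(U1) = exp(−0.00075 × 400) = 0.74082
R(U2) = exp(−0.00053 × 400) = 0.80896
R(U3) = exp(−0.00081 × 400) = 0.72325
R(U4) = exp(−0.00077 × 400) = 0.73492
Parallel (U2 and U3): 1 − (1 − 0.80896)(1 − 0.72325) = 0.94713
Series (U1 and [0.94713]): 0.74082 × 0.94713 = 0.70165
Parallel ([0.70165] and U4): 1 − (1 − 0.70165)(1 − 0.73492) = 0.921

0.921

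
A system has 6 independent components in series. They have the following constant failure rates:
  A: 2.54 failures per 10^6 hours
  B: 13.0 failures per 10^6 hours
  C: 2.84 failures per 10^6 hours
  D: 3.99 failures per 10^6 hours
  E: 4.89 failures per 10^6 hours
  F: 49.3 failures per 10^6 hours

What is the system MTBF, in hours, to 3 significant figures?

13100

Series of exponential components: λ_sys = Σ λ_i
λ_sys = 0.00000254 + 0.0000130 + 0.00000284 + 0.00000399 + 0.00000489 + 0.0000493 = 7.6560e-05 /h
MTBF = 1 / λ_sys = 13100 h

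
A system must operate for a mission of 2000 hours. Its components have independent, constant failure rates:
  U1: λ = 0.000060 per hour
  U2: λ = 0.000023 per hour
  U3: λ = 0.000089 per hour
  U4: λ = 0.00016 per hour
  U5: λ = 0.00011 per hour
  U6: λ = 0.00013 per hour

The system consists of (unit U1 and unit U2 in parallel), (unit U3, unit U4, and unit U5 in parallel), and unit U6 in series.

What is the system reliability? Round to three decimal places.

R(U1) = exp(−0.000060 × 2000) = 0.88692
R(U2) = exp(−0.000023 × 2000) = 0.95504
R(U3) = exp(−0.000089 × 2000) = 0.83694
R(U4) = exp(−0.00016 × 2000) = 0.72615
R(U5) = exp(−0.00011 × 2000) = 0.80252
R(U6) = exp(−0.00013 × 2000) = 0.77105
Parallel (U1 and U2): 1 − (1 − 0.88692)(1 − 0.95504) = 0.99492
Parallel (U3, U4, and U5): 1 − (1 − 0.83694)(1 − 0.72615)(1 − 0.80252) = 0.99118
Series ([0.99492], [0.99118], and U6): 0.99492 × 0.99118 × 0.77105 = 0.760

0.760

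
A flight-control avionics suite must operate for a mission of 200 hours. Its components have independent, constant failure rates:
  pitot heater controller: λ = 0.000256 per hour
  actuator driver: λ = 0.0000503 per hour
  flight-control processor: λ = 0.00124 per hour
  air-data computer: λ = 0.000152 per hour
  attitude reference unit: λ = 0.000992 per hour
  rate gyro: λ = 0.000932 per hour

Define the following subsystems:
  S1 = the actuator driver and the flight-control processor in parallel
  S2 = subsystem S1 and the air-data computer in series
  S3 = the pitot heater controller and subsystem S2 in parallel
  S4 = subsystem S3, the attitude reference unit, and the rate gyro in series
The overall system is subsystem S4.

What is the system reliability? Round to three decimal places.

R(pitot heater controller) = exp(−0.000256 × 200) = 0.95009
R(actuator driver) = exp(−0.0000503 × 200) = 0.98999
R(flight-control processor) = exp(−0.00124 × 200) = 0.78036
R(air-data computer) = exp(−0.000152 × 200) = 0.97006
R(attitude reference unit) = exp(−0.000992 × 200) = 0.82004
R(rate gyro) = exp(−0.000932 × 200) = 0.82994
Parallel (actuator driver and flight-control processor): 1 − (1 − 0.98999)(1 − 0.78036) = 0.99780
Series ([0.99780] and air-data computer): 0.99780 × 0.97006 = 0.96793
Parallel (pitot heater controller and [0.96793]): 1 − (1 − 0.95009)(1 − 0.96793) = 0.99840
Series ([0.99840], attitude reference unit, and rate gyro): 0.99840 × 0.82004 × 0.82994 = 0.679

0.679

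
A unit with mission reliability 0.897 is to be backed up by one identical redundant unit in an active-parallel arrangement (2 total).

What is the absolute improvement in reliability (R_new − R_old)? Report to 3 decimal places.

0.092

R_before = 0.897
R_after = 1 − (1 − 0.897)^2 = 0.989
ΔR = 0.989 − 0.897 = 0.092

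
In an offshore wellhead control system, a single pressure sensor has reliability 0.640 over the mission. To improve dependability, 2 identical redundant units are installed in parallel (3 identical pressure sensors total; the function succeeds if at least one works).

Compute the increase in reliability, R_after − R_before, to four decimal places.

0.3133

R_before = 0.640
R_after = 1 − (1 − 0.640)^3 = 0.9533
ΔR = 0.9533 − 0.640 = 0.3133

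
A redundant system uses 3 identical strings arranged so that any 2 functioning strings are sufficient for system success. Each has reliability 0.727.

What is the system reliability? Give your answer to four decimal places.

0.8171

R = Σ_{i=2}^{3} C(3,i) p^i (1−p)^{3−i} with p = 0.727
C(3,2)·0.727^2·0.273^1 = 0.432865
C(3,3)·0.727^3·0.273^0 = 0.384241
Sum = 0.8171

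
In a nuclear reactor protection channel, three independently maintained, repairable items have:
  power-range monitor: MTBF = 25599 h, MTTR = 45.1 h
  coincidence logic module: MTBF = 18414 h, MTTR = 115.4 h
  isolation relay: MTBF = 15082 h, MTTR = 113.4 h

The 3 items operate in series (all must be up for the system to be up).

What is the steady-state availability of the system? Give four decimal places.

0.9846

A(power-range monitor) = MTBF/(MTBF+MTTR) = 25599/(25599+45.1) = 0.998241
A(coincidence logic module) = MTBF/(MTBF+MTTR) = 18414/(18414+115.4) = 0.993772
A(isolation relay) = MTBF/(MTBF+MTTR) = 15082/(15082+113.4) = 0.992537
Series availability: 0.998241 × 0.993772 × 0.992537 = 0.9846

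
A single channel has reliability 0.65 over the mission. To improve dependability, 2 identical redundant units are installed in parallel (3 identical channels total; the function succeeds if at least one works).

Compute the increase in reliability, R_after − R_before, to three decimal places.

R_before = 0.65
R_after = 1 − (1 − 0.65)^3 = 0.957
ΔR = 0.957 − 0.65 = 0.307

0.307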